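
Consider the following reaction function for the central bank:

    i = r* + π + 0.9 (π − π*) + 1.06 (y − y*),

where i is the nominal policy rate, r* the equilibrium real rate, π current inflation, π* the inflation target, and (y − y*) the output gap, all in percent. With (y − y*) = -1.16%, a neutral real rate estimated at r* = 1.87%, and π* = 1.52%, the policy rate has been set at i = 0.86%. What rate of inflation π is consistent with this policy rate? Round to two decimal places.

0.84%

Collecting π: i = r* + (1 + 0.9) π − 0.9 π* + 1.06 (y − y*)
1.9 π = 0.86 − 1.87 + 0.9 × 1.52 − 1.06 × (-1.16) = 1.5876
π = 1.5876 / 1.9 = 0.84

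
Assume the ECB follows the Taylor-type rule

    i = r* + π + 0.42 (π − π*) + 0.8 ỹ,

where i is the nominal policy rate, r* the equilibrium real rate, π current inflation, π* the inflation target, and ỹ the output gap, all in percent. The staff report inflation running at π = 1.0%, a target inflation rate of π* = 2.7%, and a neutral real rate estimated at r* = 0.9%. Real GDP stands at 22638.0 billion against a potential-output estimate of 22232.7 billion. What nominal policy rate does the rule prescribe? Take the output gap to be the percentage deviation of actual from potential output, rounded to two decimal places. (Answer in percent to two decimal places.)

Output gap = 100 × (22638.0 − 22232.7) / 22232.7 = 1.82%.
i = 0.90 + 1.00 + 0.42 × (1.00 − 2.70) + 0.8 × 1.82
   = 0.90 + 1 − 0.714 + 1.456 = 2.64

2.64%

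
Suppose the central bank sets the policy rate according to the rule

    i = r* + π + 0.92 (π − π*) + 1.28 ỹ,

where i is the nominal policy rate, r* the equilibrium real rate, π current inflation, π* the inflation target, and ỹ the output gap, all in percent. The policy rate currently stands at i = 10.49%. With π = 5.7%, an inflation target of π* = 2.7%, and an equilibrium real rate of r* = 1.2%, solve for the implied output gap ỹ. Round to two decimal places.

0.65%

1.28 ỹ = 10.49 − 1.2 − 5.7 − 0.92 × (5.7 − 2.7) = 0.83
ỹ = 0.83 / 1.28 = 0.65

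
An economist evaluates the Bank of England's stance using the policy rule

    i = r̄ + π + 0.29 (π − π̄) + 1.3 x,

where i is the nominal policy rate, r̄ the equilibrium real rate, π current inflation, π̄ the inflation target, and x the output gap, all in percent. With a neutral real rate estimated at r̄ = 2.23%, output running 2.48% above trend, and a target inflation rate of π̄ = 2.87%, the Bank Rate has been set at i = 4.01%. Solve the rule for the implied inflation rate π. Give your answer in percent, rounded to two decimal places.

-0.47%

Output 2.48% above potential → x = 2.48.
Collecting π: i = r̄ + (1 + 0.29) π − 0.29 π̄ + 1.3 x
1.29 π = 4.01 − 2.23 + 0.29 × 2.87 − 1.3 × 2.48 = -0.6117
π = -0.6117 / 1.29 = -0.47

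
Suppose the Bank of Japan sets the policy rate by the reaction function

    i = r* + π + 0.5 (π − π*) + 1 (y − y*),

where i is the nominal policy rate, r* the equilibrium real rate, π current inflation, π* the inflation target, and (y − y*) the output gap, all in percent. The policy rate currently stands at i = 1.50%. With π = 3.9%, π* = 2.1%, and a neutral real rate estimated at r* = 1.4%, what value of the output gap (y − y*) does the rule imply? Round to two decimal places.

1 (y − y*) = 1.50 − 1.4 − 3.9 − 0.5 × (3.9 − 2.1) = -4.7
(y − y*) = -4.7 / 1 = -4.70

-4.70%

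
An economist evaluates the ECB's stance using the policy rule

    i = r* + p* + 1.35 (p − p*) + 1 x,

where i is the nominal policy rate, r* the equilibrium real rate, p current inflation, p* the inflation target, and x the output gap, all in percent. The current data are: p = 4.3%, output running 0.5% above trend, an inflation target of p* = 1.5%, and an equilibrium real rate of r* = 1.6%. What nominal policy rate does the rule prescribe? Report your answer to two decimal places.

Output 0.5% above potential → x = 0.5.
i = 1.6 + 1.5 + 1.35 × (4.3 − 1.5) + 1 × 0.5
   = 1.6 + 1.5 + 3.78 + 0.5 = 7.38

7.38%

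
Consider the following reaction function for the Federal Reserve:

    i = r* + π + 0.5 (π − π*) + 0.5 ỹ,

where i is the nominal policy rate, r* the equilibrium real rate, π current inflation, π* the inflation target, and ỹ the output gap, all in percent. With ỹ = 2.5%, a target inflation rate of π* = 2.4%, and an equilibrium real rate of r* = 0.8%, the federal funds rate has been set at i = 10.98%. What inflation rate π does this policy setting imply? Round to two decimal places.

6.75%

Collecting π: i = r* + (1 + 0.5) π − 0.5 π* + 0.5 ỹ
1.5 π = 10.98 − 0.8 + 0.5 × 2.4 − 0.5 × 2.5 = 10.13
π = 10.13 / 1.5 = 6.75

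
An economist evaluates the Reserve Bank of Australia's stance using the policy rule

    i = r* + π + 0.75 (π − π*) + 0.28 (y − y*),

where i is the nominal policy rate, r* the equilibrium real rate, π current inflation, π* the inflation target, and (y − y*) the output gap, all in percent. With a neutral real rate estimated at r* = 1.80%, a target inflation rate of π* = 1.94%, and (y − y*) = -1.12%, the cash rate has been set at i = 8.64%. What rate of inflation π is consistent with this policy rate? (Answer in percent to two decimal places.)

Collecting π: i = r* + (1 + 0.75) π − 0.75 π* + 0.28 (y − y*)
1.75 π = 8.64 − 1.80 + 0.75 × 1.94 − 0.28 × (-1.12) = 8.6086
π = 8.6086 / 1.75 = 4.92

4.92%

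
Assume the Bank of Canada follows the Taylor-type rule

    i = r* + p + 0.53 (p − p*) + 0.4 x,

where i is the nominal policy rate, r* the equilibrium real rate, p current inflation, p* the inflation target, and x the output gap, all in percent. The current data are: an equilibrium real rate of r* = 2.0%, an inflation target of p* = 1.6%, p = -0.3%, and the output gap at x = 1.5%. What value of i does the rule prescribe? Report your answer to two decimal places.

i = 2.0 + (-0.3) + 0.53 × (-0.3 − 1.6) + 0.4 × 1.5
   = 2.0 − 0.3 − 1.007 + 0.6 = 1.29

1.29%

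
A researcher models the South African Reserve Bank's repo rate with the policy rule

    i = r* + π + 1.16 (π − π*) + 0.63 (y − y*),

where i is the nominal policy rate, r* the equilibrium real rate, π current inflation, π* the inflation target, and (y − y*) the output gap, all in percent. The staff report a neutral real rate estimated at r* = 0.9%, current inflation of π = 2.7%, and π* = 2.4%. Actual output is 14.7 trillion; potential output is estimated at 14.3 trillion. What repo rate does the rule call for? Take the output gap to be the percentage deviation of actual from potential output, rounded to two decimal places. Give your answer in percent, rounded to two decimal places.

Output gap = 100 × (14.7 − 14.3) / 14.3 = 2.80%.
i = 0.90 + 2.70 + 1.16 × (2.70 − 2.40) + 0.63 × 2.80
   = 0.90 + 2.7 + 0.348 + 1.764 = 5.71

5.71%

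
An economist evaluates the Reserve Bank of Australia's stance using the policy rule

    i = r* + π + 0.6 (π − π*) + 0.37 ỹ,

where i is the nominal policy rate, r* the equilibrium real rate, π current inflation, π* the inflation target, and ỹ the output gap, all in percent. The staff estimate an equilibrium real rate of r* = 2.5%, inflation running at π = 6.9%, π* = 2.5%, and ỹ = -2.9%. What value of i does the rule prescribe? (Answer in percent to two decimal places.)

10.97%

i = 2.5 + 6.9 + 0.6 × (6.9 − 2.5) + 0.37 × (-2.9)
   = 2.5 + 6.9 + 2.64 − 1.073 = 10.97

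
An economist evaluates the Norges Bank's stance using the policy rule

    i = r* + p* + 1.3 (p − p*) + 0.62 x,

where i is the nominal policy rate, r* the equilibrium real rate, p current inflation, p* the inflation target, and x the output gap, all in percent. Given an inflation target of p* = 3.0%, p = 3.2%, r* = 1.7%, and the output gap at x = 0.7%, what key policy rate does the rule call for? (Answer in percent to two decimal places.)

5.39%

i = 1.7 + 3.0 + 1.3 × (3.2 − 3.0) + 0.62 × 0.7
   = 1.7 + 3 + 0.26 + 0.434 = 5.39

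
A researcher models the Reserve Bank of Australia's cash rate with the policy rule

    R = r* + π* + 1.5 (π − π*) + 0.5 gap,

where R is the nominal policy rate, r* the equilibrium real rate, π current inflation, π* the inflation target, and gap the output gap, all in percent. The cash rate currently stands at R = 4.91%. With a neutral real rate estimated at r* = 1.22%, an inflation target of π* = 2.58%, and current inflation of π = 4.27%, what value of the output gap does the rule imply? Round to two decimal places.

0.5 gap = 4.91 − 1.22 − 2.58 − 1.5 × (4.27 − 2.58) = -1.425
gap = -1.425 / 0.5 = -2.85

-2.85%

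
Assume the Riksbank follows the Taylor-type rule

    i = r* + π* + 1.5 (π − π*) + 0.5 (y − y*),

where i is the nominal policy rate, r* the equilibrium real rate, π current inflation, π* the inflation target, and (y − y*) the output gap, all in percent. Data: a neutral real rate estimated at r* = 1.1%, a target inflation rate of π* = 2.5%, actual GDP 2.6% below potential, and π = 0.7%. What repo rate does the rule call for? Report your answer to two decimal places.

Output 2.6% below potential → (y − y*) = -2.6.
i = 1.1 + 2.5 + 1.5 × (0.7 − 2.5) + 0.5 × (-2.6)
   = 1.1 + 2.5 − 2.7 − 1.3 = -0.40

-0.40%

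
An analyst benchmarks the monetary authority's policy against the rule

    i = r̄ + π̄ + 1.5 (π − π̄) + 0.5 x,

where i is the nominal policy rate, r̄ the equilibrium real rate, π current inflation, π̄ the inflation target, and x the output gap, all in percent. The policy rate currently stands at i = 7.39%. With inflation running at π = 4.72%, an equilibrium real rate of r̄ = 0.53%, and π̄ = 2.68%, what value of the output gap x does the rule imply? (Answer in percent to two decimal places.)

2.24%

0.5 x = 7.39 − 0.53 − 2.68 − 1.5 × (4.72 − 2.68) = 1.12
x = 1.12 / 0.5 = 2.24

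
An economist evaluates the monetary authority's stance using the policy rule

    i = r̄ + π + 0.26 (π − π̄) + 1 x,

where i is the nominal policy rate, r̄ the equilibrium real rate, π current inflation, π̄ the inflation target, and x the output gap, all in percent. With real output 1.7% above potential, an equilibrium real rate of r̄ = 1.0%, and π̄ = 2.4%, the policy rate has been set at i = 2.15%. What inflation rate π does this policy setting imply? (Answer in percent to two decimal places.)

0.06%

Output 1.7% above potential → x = 1.7.
Collecting π: i = r̄ + (1 + 0.26) π − 0.26 π̄ + 1 x
1.26 π = 2.15 − 1.0 + 0.26 × 2.4 − 1 × 1.7 = 0.074
π = 0.074 / 1.26 = 0.06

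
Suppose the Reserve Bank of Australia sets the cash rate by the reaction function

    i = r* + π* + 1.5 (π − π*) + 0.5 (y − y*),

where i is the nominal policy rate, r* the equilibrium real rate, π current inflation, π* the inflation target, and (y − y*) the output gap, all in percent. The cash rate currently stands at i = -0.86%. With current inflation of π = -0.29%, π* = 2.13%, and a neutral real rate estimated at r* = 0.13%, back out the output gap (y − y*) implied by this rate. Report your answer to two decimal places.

0.5 (y − y*) = -0.86 − 0.13 − 2.13 − 1.5 × ((-0.29) − 2.13) = 0.51
(y − y*) = 0.51 / 0.5 = 1.02

1.02%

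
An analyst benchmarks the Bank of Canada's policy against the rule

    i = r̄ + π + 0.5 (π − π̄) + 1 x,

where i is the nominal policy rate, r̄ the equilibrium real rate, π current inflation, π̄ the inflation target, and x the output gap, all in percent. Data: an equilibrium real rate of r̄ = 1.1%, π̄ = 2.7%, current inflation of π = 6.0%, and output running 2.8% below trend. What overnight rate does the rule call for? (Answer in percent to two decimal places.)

5.95%

Output 2.8% below potential → x = -2.8.
i = 1.1 + 6.0 + 0.5 × (6.0 − 2.7) + 1 × (-2.8)
   = 1.1 + 6 + 1.65 − 2.8 = 5.95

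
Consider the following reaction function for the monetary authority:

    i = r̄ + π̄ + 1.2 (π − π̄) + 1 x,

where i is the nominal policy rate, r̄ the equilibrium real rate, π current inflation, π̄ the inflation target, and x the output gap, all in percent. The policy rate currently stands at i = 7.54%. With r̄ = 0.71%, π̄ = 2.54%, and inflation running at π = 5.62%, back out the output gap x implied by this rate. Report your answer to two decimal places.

0.59%

1 x = 7.54 − 0.71 − 2.54 − 1.2 × (5.62 − 2.54) = 0.594
x = 0.594 / 1 = 0.59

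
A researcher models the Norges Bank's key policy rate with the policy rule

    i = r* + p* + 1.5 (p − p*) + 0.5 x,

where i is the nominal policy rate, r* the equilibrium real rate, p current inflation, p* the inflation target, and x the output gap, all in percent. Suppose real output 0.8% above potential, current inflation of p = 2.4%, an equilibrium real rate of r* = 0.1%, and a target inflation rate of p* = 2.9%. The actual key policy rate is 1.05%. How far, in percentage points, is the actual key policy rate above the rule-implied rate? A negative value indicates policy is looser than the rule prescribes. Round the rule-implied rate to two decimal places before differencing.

-1.60 pp

Output 0.8% above potential → x = 0.8.
i = 0.1 + 2.9 + 1.5 × (2.4 − 2.9) + 0.5 × 0.8
   = 0.1 + 2.9 − 0.75 + 0.4 = 2.65
Deviation = 1.05 − 2.65 = -1.60 pp.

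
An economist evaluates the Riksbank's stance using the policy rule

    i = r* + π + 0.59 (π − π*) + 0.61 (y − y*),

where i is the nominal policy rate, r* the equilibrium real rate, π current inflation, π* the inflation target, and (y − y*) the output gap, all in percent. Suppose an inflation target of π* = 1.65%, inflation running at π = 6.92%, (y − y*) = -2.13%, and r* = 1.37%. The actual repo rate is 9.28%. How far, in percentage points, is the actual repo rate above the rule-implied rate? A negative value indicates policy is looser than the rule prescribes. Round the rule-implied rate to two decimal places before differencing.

-0.82 pp

i = 1.37 + 6.92 + 0.59 × (6.92 − 1.65) + 0.61 × (-2.13)
   = 1.37 + 6.92 + 3.1093 − 1.2993 = 10.10
Deviation = 9.28 − 10.10 = -0.82 pp.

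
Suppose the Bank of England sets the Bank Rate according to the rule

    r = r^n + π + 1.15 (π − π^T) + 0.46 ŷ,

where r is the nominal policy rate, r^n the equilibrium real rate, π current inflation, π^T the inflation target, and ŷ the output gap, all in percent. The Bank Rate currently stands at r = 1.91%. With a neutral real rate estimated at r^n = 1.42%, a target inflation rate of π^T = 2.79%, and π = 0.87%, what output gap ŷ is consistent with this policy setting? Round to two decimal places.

0.46 ŷ = 1.91 − 1.42 − 0.87 − 1.15 × (0.87 − 2.79) = 1.828
ŷ = 1.828 / 0.46 = 3.97

3.97%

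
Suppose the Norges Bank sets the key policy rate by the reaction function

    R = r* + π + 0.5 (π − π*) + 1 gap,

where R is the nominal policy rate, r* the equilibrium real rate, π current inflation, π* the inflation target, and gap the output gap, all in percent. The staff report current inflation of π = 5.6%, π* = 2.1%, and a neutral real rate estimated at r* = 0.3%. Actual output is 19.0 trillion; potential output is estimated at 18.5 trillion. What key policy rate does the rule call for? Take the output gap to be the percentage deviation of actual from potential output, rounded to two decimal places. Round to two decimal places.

Output gap = 100 × (19.0 − 18.5) / 18.5 = 2.70%.
R = 0.30 + 5.60 + 0.5 × (5.60 − 2.10) + 1 × 2.70
   = 0.30 + 5.6 + 1.75 + 2.7 = 10.35

10.35%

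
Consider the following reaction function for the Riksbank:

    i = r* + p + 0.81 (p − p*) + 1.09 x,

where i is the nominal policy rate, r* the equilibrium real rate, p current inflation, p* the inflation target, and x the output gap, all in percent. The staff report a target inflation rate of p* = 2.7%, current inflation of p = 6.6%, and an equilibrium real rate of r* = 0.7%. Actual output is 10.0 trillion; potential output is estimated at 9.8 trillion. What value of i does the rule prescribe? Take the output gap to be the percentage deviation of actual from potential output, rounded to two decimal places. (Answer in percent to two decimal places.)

12.68%

Output gap = 100 × (10.0 − 9.8) / 9.8 = 2.04%.
i = 0.70 + 6.60 + 0.81 × (6.60 − 2.70) + 1.09 × 2.04
   = 0.70 + 6.6 + 3.159 + 2.2236 = 12.68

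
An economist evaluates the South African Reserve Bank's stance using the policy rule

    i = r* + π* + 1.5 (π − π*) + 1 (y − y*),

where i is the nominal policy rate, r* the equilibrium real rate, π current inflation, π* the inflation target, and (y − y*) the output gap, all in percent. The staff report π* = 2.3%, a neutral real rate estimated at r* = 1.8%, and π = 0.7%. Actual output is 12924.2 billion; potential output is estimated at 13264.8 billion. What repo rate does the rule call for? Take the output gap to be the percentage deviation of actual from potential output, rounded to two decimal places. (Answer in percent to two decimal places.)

Output gap = 100 × (12924.2 − 13264.8) / 13264.8 = -2.57%.
i = 1.80 + 2.30 + 1.5 × (0.70 − 2.30) + 1 × (-2.57)
   = 1.80 + 2.3 − 2.4 − 2.57 = -0.87

-0.87%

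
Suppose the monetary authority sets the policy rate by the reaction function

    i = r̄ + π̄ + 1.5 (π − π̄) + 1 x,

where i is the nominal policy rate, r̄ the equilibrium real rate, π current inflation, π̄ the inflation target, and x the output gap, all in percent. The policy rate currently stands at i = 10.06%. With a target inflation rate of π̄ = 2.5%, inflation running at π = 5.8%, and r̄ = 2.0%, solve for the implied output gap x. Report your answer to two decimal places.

0.61%

1 x = 10.06 − 2.0 − 2.5 − 1.5 × (5.8 − 2.5) = 0.61
x = 0.61 / 1 = 0.61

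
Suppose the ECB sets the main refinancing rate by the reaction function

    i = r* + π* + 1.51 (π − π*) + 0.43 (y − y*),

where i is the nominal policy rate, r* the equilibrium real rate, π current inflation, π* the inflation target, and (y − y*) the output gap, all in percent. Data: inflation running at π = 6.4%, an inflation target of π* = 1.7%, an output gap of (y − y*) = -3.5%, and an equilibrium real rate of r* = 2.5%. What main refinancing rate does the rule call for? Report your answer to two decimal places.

i = 2.5 + 1.7 + 1.51 × (6.4 − 1.7) + 0.43 × (-3.5)
   = 2.5 + 1.7 + 7.097 − 1.505 = 9.79

9.79%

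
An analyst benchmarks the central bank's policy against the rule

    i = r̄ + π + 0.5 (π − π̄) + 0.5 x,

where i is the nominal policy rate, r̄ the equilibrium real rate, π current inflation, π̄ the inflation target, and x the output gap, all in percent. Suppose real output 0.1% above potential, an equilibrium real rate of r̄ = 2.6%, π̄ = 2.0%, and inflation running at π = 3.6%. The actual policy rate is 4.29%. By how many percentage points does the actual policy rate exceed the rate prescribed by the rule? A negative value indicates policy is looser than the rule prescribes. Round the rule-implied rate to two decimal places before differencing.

-2.76 pp

Output 0.1% above potential → x = 0.1.
i = 2.6 + 3.6 + 0.5 × (3.6 − 2.0) + 0.5 × 0.1
   = 2.6 + 3.6 + 0.8 + 0.05 = 7.05
Deviation = 4.29 − 7.05 = -2.76 pp.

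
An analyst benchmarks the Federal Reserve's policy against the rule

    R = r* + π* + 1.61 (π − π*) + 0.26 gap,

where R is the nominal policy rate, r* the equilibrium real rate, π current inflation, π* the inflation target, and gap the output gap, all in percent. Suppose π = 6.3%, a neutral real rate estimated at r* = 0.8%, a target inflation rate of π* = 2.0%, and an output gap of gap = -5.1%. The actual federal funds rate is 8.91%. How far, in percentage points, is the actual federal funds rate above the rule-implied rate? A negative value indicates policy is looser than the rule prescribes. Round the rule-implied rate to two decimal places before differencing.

R = 0.8 + 2.0 + 1.61 × (6.3 − 2.0) + 0.26 × (-5.1)
   = 0.8 + 2 + 6.923 − 1.326 = 8.40
Deviation = 8.91 − 8.40 = 0.51 pp.

0.51 pp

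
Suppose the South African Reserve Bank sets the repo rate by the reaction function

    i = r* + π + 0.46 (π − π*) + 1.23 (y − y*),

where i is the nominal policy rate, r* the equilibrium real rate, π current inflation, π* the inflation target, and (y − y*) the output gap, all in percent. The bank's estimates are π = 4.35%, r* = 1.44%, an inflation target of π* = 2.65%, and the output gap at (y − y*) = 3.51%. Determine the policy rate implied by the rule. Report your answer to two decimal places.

10.89%

i = 1.44 + 4.35 + 0.46 × (4.35 − 2.65) + 1.23 × 3.51
   = 1.44 + 4.35 + 0.782 + 4.3173 = 10.89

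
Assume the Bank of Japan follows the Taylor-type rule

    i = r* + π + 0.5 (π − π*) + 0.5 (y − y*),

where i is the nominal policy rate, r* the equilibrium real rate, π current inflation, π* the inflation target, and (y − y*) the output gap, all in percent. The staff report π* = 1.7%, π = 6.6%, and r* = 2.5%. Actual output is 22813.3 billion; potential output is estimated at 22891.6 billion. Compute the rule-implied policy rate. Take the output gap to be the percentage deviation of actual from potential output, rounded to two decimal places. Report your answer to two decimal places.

Output gap = 100 × (22813.3 − 22891.6) / 22891.6 = -0.34%.
i = 2.50 + 6.60 + 0.5 × (6.60 − 1.70) + 0.5 × (-0.34)
   = 2.50 + 6.6 + 2.45 − 0.17 = 11.38

11.38%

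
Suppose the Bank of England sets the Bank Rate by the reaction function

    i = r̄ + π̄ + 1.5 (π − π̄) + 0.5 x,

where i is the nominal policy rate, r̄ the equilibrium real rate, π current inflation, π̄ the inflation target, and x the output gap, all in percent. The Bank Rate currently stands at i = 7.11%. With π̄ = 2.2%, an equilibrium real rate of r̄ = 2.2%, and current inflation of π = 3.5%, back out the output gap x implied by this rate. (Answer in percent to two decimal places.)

1.52%

0.5 x = 7.11 − 2.2 − 2.2 − 1.5 × (3.5 − 2.2) = 0.76
x = 0.76 / 0.5 = 1.52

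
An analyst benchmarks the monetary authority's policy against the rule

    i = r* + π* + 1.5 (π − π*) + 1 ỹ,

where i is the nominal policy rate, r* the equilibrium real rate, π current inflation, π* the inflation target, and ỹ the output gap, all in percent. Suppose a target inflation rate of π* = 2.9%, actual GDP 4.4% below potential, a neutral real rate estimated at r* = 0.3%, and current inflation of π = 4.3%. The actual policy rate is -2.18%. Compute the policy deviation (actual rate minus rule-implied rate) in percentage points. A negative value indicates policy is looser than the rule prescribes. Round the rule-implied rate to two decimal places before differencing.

-3.08 pp

Output 4.4% below potential → ỹ = -4.4.
i = 0.3 + 2.9 + 1.5 × (4.3 − 2.9) + 1 × (-4.4)
   = 0.3 + 2.9 + 2.1 − 4.4 = 0.90
Deviation = -2.18 − 0.90 = -3.08 pp.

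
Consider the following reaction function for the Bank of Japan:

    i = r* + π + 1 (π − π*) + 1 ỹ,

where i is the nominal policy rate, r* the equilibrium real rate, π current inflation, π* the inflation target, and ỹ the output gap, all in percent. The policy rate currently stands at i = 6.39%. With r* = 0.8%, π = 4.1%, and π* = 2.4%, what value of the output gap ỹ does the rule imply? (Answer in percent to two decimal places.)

1 ỹ = 6.39 − 0.8 − 4.1 − 1 × (4.1 − 2.4) = -0.21
ỹ = -0.21 / 1 = -0.21

-0.21%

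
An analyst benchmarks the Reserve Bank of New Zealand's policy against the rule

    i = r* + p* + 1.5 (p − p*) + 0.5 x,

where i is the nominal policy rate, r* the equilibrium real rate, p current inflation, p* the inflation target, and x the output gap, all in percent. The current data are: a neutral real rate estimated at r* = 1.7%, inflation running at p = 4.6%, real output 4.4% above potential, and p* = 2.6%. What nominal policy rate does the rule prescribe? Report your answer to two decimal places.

9.50%

Output 4.4% above potential → x = 4.4.
i = 1.7 + 2.6 + 1.5 × (4.6 − 2.6) + 0.5 × 4.4
   = 1.7 + 2.6 + 3 + 2.2 = 9.50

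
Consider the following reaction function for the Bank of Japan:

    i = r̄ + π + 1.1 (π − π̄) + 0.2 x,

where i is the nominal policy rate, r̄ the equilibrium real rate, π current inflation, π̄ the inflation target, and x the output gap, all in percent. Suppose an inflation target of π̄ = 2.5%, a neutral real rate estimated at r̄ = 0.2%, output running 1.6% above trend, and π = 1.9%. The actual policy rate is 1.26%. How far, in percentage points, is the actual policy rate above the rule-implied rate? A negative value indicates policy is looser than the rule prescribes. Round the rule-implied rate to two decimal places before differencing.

-0.50 pp

Output 1.6% above potential → x = 1.6.
i = 0.2 + 1.9 + 1.1 × (1.9 − 2.5) + 0.2 × 1.6
   = 0.2 + 1.9 − 0.66 + 0.32 = 1.76
Deviation = 1.26 − 1.76 = -0.50 pp.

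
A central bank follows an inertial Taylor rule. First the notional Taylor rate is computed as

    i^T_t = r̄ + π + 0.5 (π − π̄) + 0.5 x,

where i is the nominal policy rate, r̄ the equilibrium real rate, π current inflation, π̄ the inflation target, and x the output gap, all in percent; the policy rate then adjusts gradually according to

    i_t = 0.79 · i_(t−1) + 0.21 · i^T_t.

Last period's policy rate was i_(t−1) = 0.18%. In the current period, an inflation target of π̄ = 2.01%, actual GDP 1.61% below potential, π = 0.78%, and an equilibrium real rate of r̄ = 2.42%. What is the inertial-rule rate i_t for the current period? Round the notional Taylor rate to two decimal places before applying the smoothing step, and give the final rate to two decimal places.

0.52%

Output 1.61% below potential → x = -1.61.
i^T_t = 2.42 + 0.78 + 0.5 × (0.78 − 2.01) + 0.5 × (-1.61)
   = 2.42 + 0.78 − 0.615 − 0.805 = 1.78
i_t = 0.79 × 0.18 + 0.21 × 1.78 = 0.1422 + 0.3738 = 0.52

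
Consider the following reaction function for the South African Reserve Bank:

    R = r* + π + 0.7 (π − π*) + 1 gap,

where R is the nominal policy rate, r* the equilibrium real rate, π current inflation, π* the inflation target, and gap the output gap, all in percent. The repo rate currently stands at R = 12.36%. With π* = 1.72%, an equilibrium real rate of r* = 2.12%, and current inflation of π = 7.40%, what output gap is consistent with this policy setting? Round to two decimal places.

1 gap = 12.36 − 2.12 − 7.40 − 0.7 × (7.40 − 1.72) = -1.136
gap = -1.136 / 1 = -1.14

-1.14%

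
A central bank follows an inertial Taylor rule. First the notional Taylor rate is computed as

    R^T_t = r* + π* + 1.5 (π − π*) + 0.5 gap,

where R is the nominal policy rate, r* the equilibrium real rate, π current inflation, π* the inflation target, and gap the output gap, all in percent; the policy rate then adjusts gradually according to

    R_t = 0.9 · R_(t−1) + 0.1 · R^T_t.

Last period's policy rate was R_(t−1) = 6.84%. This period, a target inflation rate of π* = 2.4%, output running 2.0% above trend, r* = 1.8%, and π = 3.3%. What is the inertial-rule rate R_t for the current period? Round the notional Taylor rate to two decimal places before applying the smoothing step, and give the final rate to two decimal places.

Output 2.0% above potential → gap = 2.0.
R^T_t = 1.8 + 2.4 + 1.5 × (3.3 − 2.4) + 0.5 × 2.0
   = 1.8 + 2.4 + 1.35 + 1 = 6.55
R_t = 0.9 × 6.84 + 0.1 × 6.55 = 6.156 + 0.655 = 6.81

6.81%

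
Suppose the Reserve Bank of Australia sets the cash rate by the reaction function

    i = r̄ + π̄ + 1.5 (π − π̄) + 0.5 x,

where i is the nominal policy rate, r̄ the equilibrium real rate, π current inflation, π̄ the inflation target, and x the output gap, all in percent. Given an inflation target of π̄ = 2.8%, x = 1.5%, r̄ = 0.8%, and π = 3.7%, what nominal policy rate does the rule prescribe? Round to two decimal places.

5.70%

i = 0.8 + 2.8 + 1.5 × (3.7 − 2.8) + 0.5 × 1.5
   = 0.8 + 2.8 + 1.35 + 0.75 = 5.70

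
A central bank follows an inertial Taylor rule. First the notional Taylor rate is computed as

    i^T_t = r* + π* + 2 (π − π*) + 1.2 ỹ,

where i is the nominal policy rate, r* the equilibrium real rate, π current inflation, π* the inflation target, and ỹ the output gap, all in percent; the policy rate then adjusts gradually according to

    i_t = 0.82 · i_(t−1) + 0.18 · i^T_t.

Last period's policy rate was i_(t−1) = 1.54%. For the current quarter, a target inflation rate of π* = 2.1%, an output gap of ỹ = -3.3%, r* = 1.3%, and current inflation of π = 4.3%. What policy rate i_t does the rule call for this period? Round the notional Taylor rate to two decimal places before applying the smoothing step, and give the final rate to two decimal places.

1.95%

i^T_t = 1.3 + 2.1 + 2 × (4.3 − 2.1) + 1.2 × (-3.3)
   = 1.3 + 2.1 + 4.4 − 3.96 = 3.84
i_t = 0.82 × 1.54 + 0.18 × 3.84 = 1.2628 + 0.6912 = 1.95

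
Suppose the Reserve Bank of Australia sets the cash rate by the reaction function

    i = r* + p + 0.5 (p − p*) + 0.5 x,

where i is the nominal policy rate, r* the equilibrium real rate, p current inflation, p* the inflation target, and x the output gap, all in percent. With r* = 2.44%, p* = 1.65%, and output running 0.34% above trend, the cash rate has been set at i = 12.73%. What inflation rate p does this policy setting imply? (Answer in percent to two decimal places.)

7.30%

Output 0.34% above potential → x = 0.34.
Collecting p: i = r* + (1 + 0.5) p − 0.5 p* + 0.5 x
1.5 p = 12.73 − 2.44 + 0.5 × 1.65 − 0.5 × 0.34 = 10.945
p = 10.945 / 1.5 = 7.30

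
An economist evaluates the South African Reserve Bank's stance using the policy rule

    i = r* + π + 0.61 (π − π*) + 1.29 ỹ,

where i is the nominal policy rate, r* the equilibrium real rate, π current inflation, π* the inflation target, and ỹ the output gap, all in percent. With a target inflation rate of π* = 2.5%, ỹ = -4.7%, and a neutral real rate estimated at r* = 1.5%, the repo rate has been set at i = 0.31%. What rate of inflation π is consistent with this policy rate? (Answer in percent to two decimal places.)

Collecting π: i = r* + (1 + 0.61) π − 0.61 π* + 1.29 ỹ
1.61 π = 0.31 − 1.5 + 0.61 × 2.5 − 1.29 × (-4.7) = 6.398
π = 6.398 / 1.61 = 3.97

3.97%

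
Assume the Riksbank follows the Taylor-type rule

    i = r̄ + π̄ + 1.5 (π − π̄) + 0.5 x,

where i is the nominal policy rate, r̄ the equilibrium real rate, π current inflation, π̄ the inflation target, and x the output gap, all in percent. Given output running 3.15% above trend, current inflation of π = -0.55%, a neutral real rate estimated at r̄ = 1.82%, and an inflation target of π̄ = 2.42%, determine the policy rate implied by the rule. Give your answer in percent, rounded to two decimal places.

Output 3.15% above potential → x = 3.15.
i = 1.82 + 2.42 + 1.5 × (-0.55 − 2.42) + 0.5 × 3.15
   = 1.82 + 2.42 − 4.455 + 1.575 = 1.36

1.36%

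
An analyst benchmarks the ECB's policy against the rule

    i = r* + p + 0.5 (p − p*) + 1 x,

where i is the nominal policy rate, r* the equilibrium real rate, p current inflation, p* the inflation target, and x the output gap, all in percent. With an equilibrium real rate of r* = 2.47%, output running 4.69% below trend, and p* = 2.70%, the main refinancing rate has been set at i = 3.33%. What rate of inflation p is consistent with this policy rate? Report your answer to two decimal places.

Output 4.69% below potential → x = -4.69.
Collecting p: i = r* + (1 + 0.5) p − 0.5 p* + 1 x
1.5 p = 3.33 − 2.47 + 0.5 × 2.70 − 1 × (-4.69) = 6.9
p = 6.9 / 1.5 = 4.60

4.60%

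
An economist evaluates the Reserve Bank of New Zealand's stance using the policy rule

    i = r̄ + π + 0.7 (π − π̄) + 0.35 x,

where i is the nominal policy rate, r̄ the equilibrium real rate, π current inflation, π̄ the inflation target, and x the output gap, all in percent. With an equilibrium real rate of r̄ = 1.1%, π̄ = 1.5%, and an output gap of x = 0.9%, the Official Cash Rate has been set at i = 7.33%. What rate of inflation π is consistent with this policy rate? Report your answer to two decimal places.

Collecting π: i = r̄ + (1 + 0.7) π − 0.7 π̄ + 0.35 x
1.7 π = 7.33 − 1.1 + 0.7 × 1.5 − 0.35 × 0.9 = 6.965
π = 6.965 / 1.7 = 4.10

4.10%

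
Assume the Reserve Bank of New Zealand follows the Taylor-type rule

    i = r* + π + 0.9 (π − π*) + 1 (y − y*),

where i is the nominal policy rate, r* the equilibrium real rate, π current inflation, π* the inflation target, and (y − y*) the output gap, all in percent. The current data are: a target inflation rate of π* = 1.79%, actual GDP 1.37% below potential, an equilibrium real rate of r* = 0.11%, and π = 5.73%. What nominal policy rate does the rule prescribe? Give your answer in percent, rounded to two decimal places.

8.02%

Output 1.37% below potential → (y − y*) = -1.37.
i = 0.11 + 5.73 + 0.9 × (5.73 − 1.79) + 1 × (-1.37)
   = 0.11 + 5.73 + 3.546 − 1.37 = 8.02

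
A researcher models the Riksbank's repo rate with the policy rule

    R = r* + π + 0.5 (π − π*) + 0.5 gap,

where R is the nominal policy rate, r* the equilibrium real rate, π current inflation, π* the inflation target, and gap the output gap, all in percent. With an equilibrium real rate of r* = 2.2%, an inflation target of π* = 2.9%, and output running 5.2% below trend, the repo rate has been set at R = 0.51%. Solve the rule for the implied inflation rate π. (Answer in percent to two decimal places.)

Output 5.2% below potential → gap = -5.2.
Collecting π: R = r* + (1 + 0.5) π − 0.5 π* + 0.5 gap
1.5 π = 0.51 − 2.2 + 0.5 × 2.9 − 0.5 × (-5.2) = 2.36
π = 2.36 / 1.5 = 1.57

1.57%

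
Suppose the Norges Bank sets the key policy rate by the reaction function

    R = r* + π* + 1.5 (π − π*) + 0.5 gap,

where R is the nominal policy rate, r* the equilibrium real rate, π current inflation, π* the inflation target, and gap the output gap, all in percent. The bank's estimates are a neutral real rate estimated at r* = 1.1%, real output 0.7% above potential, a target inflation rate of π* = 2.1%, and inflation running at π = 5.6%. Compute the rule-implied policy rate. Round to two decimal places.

8.80%

Output 0.7% above potential → gap = 0.7.
R = 1.1 + 2.1 + 1.5 × (5.6 − 2.1) + 0.5 × 0.7
   = 1.1 + 2.1 + 5.25 + 0.35 = 8.80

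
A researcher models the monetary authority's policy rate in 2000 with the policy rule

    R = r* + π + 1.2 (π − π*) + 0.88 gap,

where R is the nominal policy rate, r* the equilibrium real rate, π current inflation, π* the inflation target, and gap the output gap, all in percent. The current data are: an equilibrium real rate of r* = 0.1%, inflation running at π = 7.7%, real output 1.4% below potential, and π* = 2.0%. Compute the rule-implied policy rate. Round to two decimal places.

Output 1.4% below potential → gap = -1.4.
R = 0.1 + 7.7 + 1.2 × (7.7 − 2.0) + 0.88 × (-1.4)
   = 0.1 + 7.7 + 6.84 − 1.232 = 13.41

13.41%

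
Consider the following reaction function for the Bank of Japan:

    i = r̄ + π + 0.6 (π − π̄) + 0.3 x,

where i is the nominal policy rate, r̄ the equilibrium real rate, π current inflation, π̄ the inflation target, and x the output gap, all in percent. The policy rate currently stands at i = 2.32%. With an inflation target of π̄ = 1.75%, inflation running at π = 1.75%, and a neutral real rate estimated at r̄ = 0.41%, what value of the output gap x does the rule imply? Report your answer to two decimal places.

0.53%

0.3 x = 2.32 − 0.41 − 1.75 − 0.6 × (1.75 − 1.75) = 0.16
x = 0.16 / 0.3 = 0.53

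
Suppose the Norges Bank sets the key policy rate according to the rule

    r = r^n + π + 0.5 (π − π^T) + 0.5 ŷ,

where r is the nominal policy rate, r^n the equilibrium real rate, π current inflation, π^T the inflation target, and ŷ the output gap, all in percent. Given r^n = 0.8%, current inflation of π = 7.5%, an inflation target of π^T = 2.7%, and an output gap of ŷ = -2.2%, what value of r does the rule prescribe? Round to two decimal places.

r = 0.8 + 7.5 + 0.5 × (7.5 − 2.7) + 0.5 × (-2.2)
   = 0.8 + 7.5 + 2.4 − 1.1 = 9.60

9.60%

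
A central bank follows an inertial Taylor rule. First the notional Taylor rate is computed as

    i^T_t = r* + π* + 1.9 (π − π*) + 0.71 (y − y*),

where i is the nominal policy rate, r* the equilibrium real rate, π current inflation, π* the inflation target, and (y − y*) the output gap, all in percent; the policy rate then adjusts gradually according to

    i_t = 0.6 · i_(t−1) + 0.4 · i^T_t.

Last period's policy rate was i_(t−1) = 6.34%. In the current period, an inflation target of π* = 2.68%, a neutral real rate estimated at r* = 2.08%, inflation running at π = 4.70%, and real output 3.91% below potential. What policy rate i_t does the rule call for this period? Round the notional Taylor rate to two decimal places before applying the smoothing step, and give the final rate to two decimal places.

Output 3.91% below potential → (y − y*) = -3.91.
i^T_t = 2.08 + 2.68 + 1.9 × (4.70 − 2.68) + 0.71 × (-3.91)
   = 2.08 + 2.68 + 3.838 − 2.7761 = 5.82
i_t = 0.6 × 6.34 + 0.4 × 5.82 = 3.804 + 2.328 = 6.13

6.13%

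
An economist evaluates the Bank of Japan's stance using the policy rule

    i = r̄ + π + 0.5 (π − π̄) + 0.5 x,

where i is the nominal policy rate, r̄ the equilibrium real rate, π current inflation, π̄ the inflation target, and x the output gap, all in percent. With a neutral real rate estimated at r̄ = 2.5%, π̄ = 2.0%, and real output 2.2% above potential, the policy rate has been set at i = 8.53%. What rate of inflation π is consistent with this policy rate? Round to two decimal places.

3.95%

Output 2.2% above potential → x = 2.2.
Collecting π: i = r̄ + (1 + 0.5) π − 0.5 π̄ + 0.5 x
1.5 π = 8.53 − 2.5 + 0.5 × 2.0 − 0.5 × 2.2 = 5.93
π = 5.93 / 1.5 = 3.95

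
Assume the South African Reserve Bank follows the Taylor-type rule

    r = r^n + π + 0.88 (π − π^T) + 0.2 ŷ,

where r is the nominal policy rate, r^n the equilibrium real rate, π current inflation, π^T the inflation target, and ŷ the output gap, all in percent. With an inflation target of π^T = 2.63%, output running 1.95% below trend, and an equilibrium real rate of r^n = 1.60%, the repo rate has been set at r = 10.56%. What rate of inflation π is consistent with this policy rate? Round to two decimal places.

Output 1.95% below potential → ŷ = -1.95.
Collecting π: r = r^n + (1 + 0.88) π − 0.88 π^T + 0.2 ŷ
1.88 π = 10.56 − 1.60 + 0.88 × 2.63 − 0.2 × (-1.95) = 11.6644
π = 11.6644 / 1.88 = 6.20

6.20%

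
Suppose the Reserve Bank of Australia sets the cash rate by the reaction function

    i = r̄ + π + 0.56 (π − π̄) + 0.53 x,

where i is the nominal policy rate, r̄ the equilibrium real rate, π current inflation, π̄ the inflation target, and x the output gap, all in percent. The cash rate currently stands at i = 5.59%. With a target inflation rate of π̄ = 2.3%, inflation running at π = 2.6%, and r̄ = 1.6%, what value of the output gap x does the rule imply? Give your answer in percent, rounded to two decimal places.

0.53 x = 5.59 − 1.6 − 2.6 − 0.56 × (2.6 − 2.3) = 1.222
x = 1.222 / 0.53 = 2.31

2.31%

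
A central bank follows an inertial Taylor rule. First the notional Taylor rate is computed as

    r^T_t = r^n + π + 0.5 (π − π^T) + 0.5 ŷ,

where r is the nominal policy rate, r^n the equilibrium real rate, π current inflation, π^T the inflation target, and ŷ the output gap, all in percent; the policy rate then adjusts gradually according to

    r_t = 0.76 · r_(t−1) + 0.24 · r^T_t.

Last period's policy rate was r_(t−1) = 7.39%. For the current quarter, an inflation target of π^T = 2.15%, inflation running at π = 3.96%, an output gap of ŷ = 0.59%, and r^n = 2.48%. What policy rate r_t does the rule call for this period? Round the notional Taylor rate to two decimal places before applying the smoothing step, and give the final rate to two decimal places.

r^T_t = 2.48 + 3.96 + 0.5 × (3.96 − 2.15) + 0.5 × 0.59
   = 2.48 + 3.96 + 0.905 + 0.295 = 7.64
r_t = 0.76 × 7.39 + 0.24 × 7.64 = 5.6164 + 1.8336 = 7.45

7.45%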